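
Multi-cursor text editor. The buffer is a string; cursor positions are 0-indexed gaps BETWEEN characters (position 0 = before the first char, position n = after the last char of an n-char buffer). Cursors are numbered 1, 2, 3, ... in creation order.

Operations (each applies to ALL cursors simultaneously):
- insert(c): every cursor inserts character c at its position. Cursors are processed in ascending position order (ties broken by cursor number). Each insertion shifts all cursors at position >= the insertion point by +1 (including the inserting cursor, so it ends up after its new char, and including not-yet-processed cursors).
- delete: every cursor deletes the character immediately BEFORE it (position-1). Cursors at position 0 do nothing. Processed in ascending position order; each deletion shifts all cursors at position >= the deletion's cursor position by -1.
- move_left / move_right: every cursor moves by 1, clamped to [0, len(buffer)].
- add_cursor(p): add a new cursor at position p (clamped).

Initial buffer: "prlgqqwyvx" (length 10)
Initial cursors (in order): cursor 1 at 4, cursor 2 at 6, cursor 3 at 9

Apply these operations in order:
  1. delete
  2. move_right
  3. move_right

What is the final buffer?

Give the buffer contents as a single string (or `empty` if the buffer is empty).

Answer: prlqwyx

Derivation:
After op 1 (delete): buffer="prlqwyx" (len 7), cursors c1@3 c2@4 c3@6, authorship .......
After op 2 (move_right): buffer="prlqwyx" (len 7), cursors c1@4 c2@5 c3@7, authorship .......
After op 3 (move_right): buffer="prlqwyx" (len 7), cursors c1@5 c2@6 c3@7, authorship .......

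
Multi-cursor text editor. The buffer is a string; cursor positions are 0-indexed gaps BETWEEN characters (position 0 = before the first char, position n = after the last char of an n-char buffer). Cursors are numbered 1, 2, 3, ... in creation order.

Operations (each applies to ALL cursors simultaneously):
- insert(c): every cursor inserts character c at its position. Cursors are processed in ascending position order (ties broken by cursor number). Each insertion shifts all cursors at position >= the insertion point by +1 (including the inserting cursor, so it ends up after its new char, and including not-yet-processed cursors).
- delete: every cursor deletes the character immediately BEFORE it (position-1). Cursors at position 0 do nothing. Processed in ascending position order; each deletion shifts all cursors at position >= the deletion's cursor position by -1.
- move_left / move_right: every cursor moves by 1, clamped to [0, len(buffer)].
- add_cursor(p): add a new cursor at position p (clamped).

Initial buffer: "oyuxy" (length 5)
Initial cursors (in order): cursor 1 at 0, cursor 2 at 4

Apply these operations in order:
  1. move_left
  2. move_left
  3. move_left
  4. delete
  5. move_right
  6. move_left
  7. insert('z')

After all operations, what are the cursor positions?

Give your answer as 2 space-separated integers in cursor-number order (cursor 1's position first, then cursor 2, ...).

After op 1 (move_left): buffer="oyuxy" (len 5), cursors c1@0 c2@3, authorship .....
After op 2 (move_left): buffer="oyuxy" (len 5), cursors c1@0 c2@2, authorship .....
After op 3 (move_left): buffer="oyuxy" (len 5), cursors c1@0 c2@1, authorship .....
After op 4 (delete): buffer="yuxy" (len 4), cursors c1@0 c2@0, authorship ....
After op 5 (move_right): buffer="yuxy" (len 4), cursors c1@1 c2@1, authorship ....
After op 6 (move_left): buffer="yuxy" (len 4), cursors c1@0 c2@0, authorship ....
After op 7 (insert('z')): buffer="zzyuxy" (len 6), cursors c1@2 c2@2, authorship 12....

Answer: 2 2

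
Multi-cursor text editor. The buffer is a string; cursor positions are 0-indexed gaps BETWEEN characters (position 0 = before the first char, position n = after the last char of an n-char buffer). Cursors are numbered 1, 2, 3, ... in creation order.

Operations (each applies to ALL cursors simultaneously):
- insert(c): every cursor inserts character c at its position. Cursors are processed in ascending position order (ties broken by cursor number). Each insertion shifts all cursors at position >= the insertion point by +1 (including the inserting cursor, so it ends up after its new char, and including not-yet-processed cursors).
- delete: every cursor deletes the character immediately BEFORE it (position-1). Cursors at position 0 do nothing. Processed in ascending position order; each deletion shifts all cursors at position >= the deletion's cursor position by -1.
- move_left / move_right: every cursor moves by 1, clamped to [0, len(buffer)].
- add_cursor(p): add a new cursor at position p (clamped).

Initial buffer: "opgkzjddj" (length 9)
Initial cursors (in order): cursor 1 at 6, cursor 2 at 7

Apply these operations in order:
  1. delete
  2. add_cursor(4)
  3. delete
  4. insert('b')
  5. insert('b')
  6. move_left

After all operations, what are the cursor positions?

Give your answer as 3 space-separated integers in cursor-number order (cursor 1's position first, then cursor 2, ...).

After op 1 (delete): buffer="opgkzdj" (len 7), cursors c1@5 c2@5, authorship .......
After op 2 (add_cursor(4)): buffer="opgkzdj" (len 7), cursors c3@4 c1@5 c2@5, authorship .......
After op 3 (delete): buffer="opdj" (len 4), cursors c1@2 c2@2 c3@2, authorship ....
After op 4 (insert('b')): buffer="opbbbdj" (len 7), cursors c1@5 c2@5 c3@5, authorship ..123..
After op 5 (insert('b')): buffer="opbbbbbbdj" (len 10), cursors c1@8 c2@8 c3@8, authorship ..123123..
After op 6 (move_left): buffer="opbbbbbbdj" (len 10), cursors c1@7 c2@7 c3@7, authorship ..123123..

Answer: 7 7 7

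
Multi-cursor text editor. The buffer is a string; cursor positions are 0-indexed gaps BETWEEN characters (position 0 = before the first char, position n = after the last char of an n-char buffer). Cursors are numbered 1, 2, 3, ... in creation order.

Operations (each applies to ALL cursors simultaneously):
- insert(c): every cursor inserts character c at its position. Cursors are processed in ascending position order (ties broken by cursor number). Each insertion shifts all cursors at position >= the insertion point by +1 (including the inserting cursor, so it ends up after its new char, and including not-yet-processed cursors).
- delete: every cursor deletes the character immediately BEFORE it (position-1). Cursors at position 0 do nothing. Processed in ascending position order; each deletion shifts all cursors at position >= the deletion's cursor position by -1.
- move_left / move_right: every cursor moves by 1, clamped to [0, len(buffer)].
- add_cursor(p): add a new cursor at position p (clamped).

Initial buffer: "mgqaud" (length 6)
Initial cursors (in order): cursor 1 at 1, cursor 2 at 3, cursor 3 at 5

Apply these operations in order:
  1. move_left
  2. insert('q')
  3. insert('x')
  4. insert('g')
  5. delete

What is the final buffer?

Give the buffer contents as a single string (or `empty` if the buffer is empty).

Answer: qxmgqxqaqxud

Derivation:
After op 1 (move_left): buffer="mgqaud" (len 6), cursors c1@0 c2@2 c3@4, authorship ......
After op 2 (insert('q')): buffer="qmgqqaqud" (len 9), cursors c1@1 c2@4 c3@7, authorship 1..2..3..
After op 3 (insert('x')): buffer="qxmgqxqaqxud" (len 12), cursors c1@2 c2@6 c3@10, authorship 11..22..33..
After op 4 (insert('g')): buffer="qxgmgqxgqaqxgud" (len 15), cursors c1@3 c2@8 c3@13, authorship 111..222..333..
After op 5 (delete): buffer="qxmgqxqaqxud" (len 12), cursors c1@2 c2@6 c3@10, authorship 11..22..33..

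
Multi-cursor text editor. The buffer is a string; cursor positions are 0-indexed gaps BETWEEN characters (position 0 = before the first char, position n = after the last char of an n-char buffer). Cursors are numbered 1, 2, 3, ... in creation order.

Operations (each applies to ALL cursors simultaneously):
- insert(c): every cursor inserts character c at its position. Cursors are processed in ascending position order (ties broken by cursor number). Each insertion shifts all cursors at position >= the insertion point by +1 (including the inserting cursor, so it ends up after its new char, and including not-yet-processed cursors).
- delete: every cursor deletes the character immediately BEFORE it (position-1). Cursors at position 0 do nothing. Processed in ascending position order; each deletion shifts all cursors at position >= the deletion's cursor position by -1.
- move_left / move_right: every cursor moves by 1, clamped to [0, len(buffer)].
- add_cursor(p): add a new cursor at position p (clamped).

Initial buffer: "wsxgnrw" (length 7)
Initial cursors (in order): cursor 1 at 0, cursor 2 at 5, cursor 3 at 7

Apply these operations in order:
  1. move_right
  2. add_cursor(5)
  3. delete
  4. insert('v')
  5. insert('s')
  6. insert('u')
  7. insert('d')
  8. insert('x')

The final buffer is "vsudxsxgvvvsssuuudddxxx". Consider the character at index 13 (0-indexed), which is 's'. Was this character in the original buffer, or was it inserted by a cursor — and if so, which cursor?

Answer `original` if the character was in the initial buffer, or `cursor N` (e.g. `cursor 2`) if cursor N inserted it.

After op 1 (move_right): buffer="wsxgnrw" (len 7), cursors c1@1 c2@6 c3@7, authorship .......
After op 2 (add_cursor(5)): buffer="wsxgnrw" (len 7), cursors c1@1 c4@5 c2@6 c3@7, authorship .......
After op 3 (delete): buffer="sxg" (len 3), cursors c1@0 c2@3 c3@3 c4@3, authorship ...
After op 4 (insert('v')): buffer="vsxgvvv" (len 7), cursors c1@1 c2@7 c3@7 c4@7, authorship 1...234
After op 5 (insert('s')): buffer="vssxgvvvsss" (len 11), cursors c1@2 c2@11 c3@11 c4@11, authorship 11...234234
After op 6 (insert('u')): buffer="vsusxgvvvsssuuu" (len 15), cursors c1@3 c2@15 c3@15 c4@15, authorship 111...234234234
After op 7 (insert('d')): buffer="vsudsxgvvvsssuuuddd" (len 19), cursors c1@4 c2@19 c3@19 c4@19, authorship 1111...234234234234
After op 8 (insert('x')): buffer="vsudxsxgvvvsssuuudddxxx" (len 23), cursors c1@5 c2@23 c3@23 c4@23, authorship 11111...234234234234234
Authorship (.=original, N=cursor N): 1 1 1 1 1 . . . 2 3 4 2 3 4 2 3 4 2 3 4 2 3 4
Index 13: author = 4

Answer: cursor 4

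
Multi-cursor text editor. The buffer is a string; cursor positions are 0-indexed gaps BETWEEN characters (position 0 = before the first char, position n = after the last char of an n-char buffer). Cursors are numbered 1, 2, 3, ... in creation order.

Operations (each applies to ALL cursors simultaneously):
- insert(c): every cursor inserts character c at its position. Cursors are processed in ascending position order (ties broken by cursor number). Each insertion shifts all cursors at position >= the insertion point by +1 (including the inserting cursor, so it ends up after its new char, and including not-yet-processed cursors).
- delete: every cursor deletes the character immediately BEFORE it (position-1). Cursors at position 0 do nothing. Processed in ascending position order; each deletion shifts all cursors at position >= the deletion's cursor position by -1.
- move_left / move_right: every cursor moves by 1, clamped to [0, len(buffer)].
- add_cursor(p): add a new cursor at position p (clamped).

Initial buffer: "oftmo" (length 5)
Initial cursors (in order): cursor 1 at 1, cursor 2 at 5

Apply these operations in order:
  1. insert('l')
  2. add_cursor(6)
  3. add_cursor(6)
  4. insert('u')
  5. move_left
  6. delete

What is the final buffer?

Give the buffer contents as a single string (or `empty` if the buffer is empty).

After op 1 (insert('l')): buffer="olftmol" (len 7), cursors c1@2 c2@7, authorship .1....2
After op 2 (add_cursor(6)): buffer="olftmol" (len 7), cursors c1@2 c3@6 c2@7, authorship .1....2
After op 3 (add_cursor(6)): buffer="olftmol" (len 7), cursors c1@2 c3@6 c4@6 c2@7, authorship .1....2
After op 4 (insert('u')): buffer="oluftmouulu" (len 11), cursors c1@3 c3@9 c4@9 c2@11, authorship .11....3422
After op 5 (move_left): buffer="oluftmouulu" (len 11), cursors c1@2 c3@8 c4@8 c2@10, authorship .11....3422
After op 6 (delete): buffer="ouftmuu" (len 7), cursors c1@1 c3@5 c4@5 c2@6, authorship .1...42

Answer: ouftmuu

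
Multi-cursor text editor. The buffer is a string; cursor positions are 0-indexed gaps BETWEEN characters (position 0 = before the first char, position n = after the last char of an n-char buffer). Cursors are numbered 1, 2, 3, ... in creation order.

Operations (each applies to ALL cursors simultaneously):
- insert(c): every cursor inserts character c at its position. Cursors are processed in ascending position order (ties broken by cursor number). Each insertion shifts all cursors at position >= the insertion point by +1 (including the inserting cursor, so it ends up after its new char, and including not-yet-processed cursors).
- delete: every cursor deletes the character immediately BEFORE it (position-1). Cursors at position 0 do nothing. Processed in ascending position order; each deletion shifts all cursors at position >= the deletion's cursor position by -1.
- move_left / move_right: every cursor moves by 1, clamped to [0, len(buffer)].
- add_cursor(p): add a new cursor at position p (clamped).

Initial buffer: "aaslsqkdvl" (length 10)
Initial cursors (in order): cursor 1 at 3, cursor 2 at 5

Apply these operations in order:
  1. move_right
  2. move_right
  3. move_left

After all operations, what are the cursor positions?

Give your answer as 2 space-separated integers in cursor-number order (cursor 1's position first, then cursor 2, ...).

After op 1 (move_right): buffer="aaslsqkdvl" (len 10), cursors c1@4 c2@6, authorship ..........
After op 2 (move_right): buffer="aaslsqkdvl" (len 10), cursors c1@5 c2@7, authorship ..........
After op 3 (move_left): buffer="aaslsqkdvl" (len 10), cursors c1@4 c2@6, authorship ..........

Answer: 4 6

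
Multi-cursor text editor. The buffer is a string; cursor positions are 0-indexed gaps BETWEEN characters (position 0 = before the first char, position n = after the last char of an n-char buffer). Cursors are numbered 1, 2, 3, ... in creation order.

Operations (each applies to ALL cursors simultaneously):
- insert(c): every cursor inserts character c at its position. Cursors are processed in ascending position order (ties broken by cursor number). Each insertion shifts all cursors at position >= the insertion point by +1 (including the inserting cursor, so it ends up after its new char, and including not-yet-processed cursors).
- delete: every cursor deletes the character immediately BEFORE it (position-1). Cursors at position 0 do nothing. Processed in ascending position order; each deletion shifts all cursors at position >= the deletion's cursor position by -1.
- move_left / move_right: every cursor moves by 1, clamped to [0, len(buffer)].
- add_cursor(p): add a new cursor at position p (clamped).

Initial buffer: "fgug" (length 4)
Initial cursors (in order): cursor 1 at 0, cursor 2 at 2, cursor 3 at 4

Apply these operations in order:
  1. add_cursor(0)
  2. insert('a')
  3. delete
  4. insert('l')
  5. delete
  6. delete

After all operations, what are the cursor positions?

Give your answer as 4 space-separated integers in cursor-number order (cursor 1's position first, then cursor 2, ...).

After op 1 (add_cursor(0)): buffer="fgug" (len 4), cursors c1@0 c4@0 c2@2 c3@4, authorship ....
After op 2 (insert('a')): buffer="aafgauga" (len 8), cursors c1@2 c4@2 c2@5 c3@8, authorship 14..2..3
After op 3 (delete): buffer="fgug" (len 4), cursors c1@0 c4@0 c2@2 c3@4, authorship ....
After op 4 (insert('l')): buffer="llfglugl" (len 8), cursors c1@2 c4@2 c2@5 c3@8, authorship 14..2..3
After op 5 (delete): buffer="fgug" (len 4), cursors c1@0 c4@0 c2@2 c3@4, authorship ....
After op 6 (delete): buffer="fu" (len 2), cursors c1@0 c4@0 c2@1 c3@2, authorship ..

Answer: 0 1 2 0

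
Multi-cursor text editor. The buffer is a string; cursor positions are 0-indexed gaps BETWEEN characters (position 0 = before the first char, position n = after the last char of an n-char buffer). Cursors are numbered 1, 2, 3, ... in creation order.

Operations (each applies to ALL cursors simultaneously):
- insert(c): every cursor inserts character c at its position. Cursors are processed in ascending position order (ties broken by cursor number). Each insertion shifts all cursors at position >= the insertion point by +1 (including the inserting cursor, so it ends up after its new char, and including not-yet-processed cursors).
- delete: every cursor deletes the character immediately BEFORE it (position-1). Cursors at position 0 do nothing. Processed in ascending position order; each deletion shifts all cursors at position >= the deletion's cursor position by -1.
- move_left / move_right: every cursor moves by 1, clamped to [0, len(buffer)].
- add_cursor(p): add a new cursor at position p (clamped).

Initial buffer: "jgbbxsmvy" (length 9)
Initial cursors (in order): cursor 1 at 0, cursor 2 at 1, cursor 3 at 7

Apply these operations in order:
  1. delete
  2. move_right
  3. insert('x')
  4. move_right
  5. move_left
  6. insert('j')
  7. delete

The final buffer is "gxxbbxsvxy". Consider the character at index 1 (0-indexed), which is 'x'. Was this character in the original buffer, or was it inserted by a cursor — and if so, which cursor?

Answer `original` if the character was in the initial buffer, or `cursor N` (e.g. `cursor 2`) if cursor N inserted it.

Answer: cursor 1

Derivation:
After op 1 (delete): buffer="gbbxsvy" (len 7), cursors c1@0 c2@0 c3@5, authorship .......
After op 2 (move_right): buffer="gbbxsvy" (len 7), cursors c1@1 c2@1 c3@6, authorship .......
After op 3 (insert('x')): buffer="gxxbbxsvxy" (len 10), cursors c1@3 c2@3 c3@9, authorship .12.....3.
After op 4 (move_right): buffer="gxxbbxsvxy" (len 10), cursors c1@4 c2@4 c3@10, authorship .12.....3.
After op 5 (move_left): buffer="gxxbbxsvxy" (len 10), cursors c1@3 c2@3 c3@9, authorship .12.....3.
After op 6 (insert('j')): buffer="gxxjjbbxsvxjy" (len 13), cursors c1@5 c2@5 c3@12, authorship .1212.....33.
After op 7 (delete): buffer="gxxbbxsvxy" (len 10), cursors c1@3 c2@3 c3@9, authorship .12.....3.
Authorship (.=original, N=cursor N): . 1 2 . . . . . 3 .
Index 1: author = 1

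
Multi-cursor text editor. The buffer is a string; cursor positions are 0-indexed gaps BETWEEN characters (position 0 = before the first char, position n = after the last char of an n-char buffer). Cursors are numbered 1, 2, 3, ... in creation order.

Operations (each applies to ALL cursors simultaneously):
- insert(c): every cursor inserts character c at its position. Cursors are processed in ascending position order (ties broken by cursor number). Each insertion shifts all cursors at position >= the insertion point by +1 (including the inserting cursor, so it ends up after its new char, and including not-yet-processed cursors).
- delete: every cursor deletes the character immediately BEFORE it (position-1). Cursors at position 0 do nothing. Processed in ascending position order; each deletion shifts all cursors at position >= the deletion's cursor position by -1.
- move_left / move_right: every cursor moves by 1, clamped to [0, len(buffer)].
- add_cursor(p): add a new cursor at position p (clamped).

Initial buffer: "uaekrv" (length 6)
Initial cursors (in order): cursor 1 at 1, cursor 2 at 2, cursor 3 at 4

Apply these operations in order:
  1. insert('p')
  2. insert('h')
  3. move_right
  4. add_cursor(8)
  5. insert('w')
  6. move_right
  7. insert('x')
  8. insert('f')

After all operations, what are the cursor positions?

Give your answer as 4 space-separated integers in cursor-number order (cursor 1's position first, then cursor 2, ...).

After op 1 (insert('p')): buffer="upapekprv" (len 9), cursors c1@2 c2@4 c3@7, authorship .1.2..3..
After op 2 (insert('h')): buffer="uphaphekphrv" (len 12), cursors c1@3 c2@6 c3@10, authorship .11.22..33..
After op 3 (move_right): buffer="uphaphekphrv" (len 12), cursors c1@4 c2@7 c3@11, authorship .11.22..33..
After op 4 (add_cursor(8)): buffer="uphaphekphrv" (len 12), cursors c1@4 c2@7 c4@8 c3@11, authorship .11.22..33..
After op 5 (insert('w')): buffer="uphawphewkwphrwv" (len 16), cursors c1@5 c2@9 c4@11 c3@15, authorship .11.122.2.433.3.
After op 6 (move_right): buffer="uphawphewkwphrwv" (len 16), cursors c1@6 c2@10 c4@12 c3@16, authorship .11.122.2.433.3.
After op 7 (insert('x')): buffer="uphawpxhewkxwpxhrwvx" (len 20), cursors c1@7 c2@12 c4@15 c3@20, authorship .11.1212.2.24343.3.3
After op 8 (insert('f')): buffer="uphawpxfhewkxfwpxfhrwvxf" (len 24), cursors c1@8 c2@14 c4@18 c3@24, authorship .11.12112.2.2243443.3.33

Answer: 8 14 24 18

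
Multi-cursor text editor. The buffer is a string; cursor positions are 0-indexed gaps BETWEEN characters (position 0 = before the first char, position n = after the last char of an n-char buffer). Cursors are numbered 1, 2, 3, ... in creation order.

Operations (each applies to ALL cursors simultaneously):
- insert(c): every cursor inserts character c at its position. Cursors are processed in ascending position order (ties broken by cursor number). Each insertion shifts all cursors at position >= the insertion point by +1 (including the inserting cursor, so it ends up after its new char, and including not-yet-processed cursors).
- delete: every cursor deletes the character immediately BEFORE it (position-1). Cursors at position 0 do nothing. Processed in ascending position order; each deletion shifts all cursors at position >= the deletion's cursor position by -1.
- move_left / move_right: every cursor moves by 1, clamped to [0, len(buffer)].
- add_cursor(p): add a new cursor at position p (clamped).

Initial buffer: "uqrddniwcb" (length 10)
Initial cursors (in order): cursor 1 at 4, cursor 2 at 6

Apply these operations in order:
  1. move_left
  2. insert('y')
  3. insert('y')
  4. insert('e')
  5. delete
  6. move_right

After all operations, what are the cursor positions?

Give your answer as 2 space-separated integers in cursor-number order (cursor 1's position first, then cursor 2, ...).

After op 1 (move_left): buffer="uqrddniwcb" (len 10), cursors c1@3 c2@5, authorship ..........
After op 2 (insert('y')): buffer="uqryddyniwcb" (len 12), cursors c1@4 c2@7, authorship ...1..2.....
After op 3 (insert('y')): buffer="uqryyddyyniwcb" (len 14), cursors c1@5 c2@9, authorship ...11..22.....
After op 4 (insert('e')): buffer="uqryyeddyyeniwcb" (len 16), cursors c1@6 c2@11, authorship ...111..222.....
After op 5 (delete): buffer="uqryyddyyniwcb" (len 14), cursors c1@5 c2@9, authorship ...11..22.....
After op 6 (move_right): buffer="uqryyddyyniwcb" (len 14), cursors c1@6 c2@10, authorship ...11..22.....

Answer: 6 10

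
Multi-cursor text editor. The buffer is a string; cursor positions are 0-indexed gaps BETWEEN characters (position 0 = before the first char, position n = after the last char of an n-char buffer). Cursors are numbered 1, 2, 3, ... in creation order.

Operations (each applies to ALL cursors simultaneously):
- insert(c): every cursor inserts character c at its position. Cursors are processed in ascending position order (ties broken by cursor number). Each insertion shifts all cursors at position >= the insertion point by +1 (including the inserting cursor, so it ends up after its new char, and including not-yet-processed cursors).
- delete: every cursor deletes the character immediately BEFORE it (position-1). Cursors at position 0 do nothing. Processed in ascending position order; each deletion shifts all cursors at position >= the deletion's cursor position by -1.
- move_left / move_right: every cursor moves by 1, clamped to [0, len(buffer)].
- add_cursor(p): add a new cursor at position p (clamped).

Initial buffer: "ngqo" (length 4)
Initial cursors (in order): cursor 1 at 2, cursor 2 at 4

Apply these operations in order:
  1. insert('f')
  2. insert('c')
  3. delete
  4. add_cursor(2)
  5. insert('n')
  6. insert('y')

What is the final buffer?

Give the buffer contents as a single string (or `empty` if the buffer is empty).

Answer: ngnyfnyqofny

Derivation:
After op 1 (insert('f')): buffer="ngfqof" (len 6), cursors c1@3 c2@6, authorship ..1..2
After op 2 (insert('c')): buffer="ngfcqofc" (len 8), cursors c1@4 c2@8, authorship ..11..22
After op 3 (delete): buffer="ngfqof" (len 6), cursors c1@3 c2@6, authorship ..1..2
After op 4 (add_cursor(2)): buffer="ngfqof" (len 6), cursors c3@2 c1@3 c2@6, authorship ..1..2
After op 5 (insert('n')): buffer="ngnfnqofn" (len 9), cursors c3@3 c1@5 c2@9, authorship ..311..22
After op 6 (insert('y')): buffer="ngnyfnyqofny" (len 12), cursors c3@4 c1@7 c2@12, authorship ..33111..222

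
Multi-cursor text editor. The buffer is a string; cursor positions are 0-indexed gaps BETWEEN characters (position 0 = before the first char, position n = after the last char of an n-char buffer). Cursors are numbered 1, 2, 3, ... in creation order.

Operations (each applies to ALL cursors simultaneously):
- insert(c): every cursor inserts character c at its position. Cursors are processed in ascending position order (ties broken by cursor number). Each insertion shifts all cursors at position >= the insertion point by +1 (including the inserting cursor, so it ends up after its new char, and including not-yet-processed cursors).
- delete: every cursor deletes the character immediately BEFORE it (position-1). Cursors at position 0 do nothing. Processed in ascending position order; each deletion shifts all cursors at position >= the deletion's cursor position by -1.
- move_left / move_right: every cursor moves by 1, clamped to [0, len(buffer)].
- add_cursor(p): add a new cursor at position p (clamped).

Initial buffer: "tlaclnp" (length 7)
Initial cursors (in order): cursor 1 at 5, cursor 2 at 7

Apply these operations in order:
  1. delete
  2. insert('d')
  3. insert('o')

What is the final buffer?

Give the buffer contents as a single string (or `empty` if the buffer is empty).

After op 1 (delete): buffer="tlacn" (len 5), cursors c1@4 c2@5, authorship .....
After op 2 (insert('d')): buffer="tlacdnd" (len 7), cursors c1@5 c2@7, authorship ....1.2
After op 3 (insert('o')): buffer="tlacdondo" (len 9), cursors c1@6 c2@9, authorship ....11.22

Answer: tlacdondo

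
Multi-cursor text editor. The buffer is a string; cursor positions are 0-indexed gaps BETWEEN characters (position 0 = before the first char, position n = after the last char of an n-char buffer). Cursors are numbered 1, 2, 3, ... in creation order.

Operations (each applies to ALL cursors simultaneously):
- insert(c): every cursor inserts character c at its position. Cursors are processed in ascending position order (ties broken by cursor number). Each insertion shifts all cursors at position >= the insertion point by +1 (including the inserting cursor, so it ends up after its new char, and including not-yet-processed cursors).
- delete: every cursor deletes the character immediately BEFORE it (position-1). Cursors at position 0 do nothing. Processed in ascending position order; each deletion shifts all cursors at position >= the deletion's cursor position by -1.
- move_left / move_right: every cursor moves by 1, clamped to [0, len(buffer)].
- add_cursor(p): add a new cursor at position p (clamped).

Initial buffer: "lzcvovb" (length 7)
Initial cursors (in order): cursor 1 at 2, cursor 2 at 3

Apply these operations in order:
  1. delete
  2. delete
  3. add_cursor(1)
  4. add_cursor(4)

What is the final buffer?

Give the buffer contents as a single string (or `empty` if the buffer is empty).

After op 1 (delete): buffer="lvovb" (len 5), cursors c1@1 c2@1, authorship .....
After op 2 (delete): buffer="vovb" (len 4), cursors c1@0 c2@0, authorship ....
After op 3 (add_cursor(1)): buffer="vovb" (len 4), cursors c1@0 c2@0 c3@1, authorship ....
After op 4 (add_cursor(4)): buffer="vovb" (len 4), cursors c1@0 c2@0 c3@1 c4@4, authorship ....

Answer: vovb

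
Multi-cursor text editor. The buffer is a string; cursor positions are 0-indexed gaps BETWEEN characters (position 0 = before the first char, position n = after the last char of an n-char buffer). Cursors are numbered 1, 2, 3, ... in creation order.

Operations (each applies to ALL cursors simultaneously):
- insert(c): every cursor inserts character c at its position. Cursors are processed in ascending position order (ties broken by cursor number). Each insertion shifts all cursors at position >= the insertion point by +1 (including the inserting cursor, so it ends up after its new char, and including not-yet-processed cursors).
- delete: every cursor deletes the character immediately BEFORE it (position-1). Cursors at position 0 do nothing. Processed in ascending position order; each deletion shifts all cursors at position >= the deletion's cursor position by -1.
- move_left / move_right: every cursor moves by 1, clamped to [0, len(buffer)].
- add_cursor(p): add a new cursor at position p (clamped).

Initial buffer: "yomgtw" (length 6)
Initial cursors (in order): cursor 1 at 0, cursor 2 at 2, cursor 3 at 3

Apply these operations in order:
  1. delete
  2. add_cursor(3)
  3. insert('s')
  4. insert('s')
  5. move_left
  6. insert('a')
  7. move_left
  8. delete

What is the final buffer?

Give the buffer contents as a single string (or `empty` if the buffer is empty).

After op 1 (delete): buffer="ygtw" (len 4), cursors c1@0 c2@1 c3@1, authorship ....
After op 2 (add_cursor(3)): buffer="ygtw" (len 4), cursors c1@0 c2@1 c3@1 c4@3, authorship ....
After op 3 (insert('s')): buffer="syssgtsw" (len 8), cursors c1@1 c2@4 c3@4 c4@7, authorship 1.23..4.
After op 4 (insert('s')): buffer="ssyssssgtssw" (len 12), cursors c1@2 c2@7 c3@7 c4@11, authorship 11.2323..44.
After op 5 (move_left): buffer="ssyssssgtssw" (len 12), cursors c1@1 c2@6 c3@6 c4@10, authorship 11.2323..44.
After op 6 (insert('a')): buffer="sasysssaasgtsasw" (len 16), cursors c1@2 c2@9 c3@9 c4@14, authorship 111.232233..444.
After op 7 (move_left): buffer="sasysssaasgtsasw" (len 16), cursors c1@1 c2@8 c3@8 c4@13, authorship 111.232233..444.
After op 8 (delete): buffer="asyssasgtasw" (len 12), cursors c1@0 c2@5 c3@5 c4@9, authorship 11.2333..44.

Answer: asyssasgtasw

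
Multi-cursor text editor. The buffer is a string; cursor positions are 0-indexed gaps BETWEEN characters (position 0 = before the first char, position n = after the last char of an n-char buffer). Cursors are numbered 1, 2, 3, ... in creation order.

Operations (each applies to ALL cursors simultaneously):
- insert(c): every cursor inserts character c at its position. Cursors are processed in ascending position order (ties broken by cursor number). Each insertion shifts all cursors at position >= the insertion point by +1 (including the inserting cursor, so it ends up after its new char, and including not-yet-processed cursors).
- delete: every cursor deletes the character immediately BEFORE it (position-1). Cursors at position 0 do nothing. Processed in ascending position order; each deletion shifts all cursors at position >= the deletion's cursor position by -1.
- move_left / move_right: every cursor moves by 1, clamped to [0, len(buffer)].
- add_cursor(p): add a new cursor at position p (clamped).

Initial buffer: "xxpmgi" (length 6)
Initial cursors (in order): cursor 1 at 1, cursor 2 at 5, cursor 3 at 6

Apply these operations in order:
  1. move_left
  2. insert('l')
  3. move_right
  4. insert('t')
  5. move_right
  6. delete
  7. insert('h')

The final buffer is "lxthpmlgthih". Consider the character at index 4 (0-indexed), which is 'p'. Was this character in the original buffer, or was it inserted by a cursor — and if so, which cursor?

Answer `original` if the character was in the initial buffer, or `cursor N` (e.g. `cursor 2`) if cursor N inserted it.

After op 1 (move_left): buffer="xxpmgi" (len 6), cursors c1@0 c2@4 c3@5, authorship ......
After op 2 (insert('l')): buffer="lxxpmlgli" (len 9), cursors c1@1 c2@6 c3@8, authorship 1....2.3.
After op 3 (move_right): buffer="lxxpmlgli" (len 9), cursors c1@2 c2@7 c3@9, authorship 1....2.3.
After op 4 (insert('t')): buffer="lxtxpmlgtlit" (len 12), cursors c1@3 c2@9 c3@12, authorship 1.1...2.23.3
After op 5 (move_right): buffer="lxtxpmlgtlit" (len 12), cursors c1@4 c2@10 c3@12, authorship 1.1...2.23.3
After op 6 (delete): buffer="lxtpmlgti" (len 9), cursors c1@3 c2@8 c3@9, authorship 1.1..2.2.
After op 7 (insert('h')): buffer="lxthpmlgthih" (len 12), cursors c1@4 c2@10 c3@12, authorship 1.11..2.22.3
Authorship (.=original, N=cursor N): 1 . 1 1 . . 2 . 2 2 . 3
Index 4: author = original

Answer: original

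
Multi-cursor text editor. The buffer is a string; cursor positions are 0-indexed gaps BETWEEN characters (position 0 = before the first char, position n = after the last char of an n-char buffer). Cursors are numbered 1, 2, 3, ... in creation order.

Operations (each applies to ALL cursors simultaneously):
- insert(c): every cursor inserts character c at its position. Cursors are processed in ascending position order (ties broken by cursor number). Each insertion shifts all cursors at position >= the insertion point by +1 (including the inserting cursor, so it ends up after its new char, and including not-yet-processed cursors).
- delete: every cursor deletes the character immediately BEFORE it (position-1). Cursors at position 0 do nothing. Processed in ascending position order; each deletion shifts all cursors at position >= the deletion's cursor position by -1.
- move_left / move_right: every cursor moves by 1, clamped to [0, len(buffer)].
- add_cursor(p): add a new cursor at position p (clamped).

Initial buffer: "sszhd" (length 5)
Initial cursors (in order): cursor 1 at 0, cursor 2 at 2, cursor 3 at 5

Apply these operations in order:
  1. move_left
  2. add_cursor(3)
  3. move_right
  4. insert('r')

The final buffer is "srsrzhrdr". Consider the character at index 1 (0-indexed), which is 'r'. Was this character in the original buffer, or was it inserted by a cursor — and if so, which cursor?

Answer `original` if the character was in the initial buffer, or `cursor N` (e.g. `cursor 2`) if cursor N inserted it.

Answer: cursor 1

Derivation:
After op 1 (move_left): buffer="sszhd" (len 5), cursors c1@0 c2@1 c3@4, authorship .....
After op 2 (add_cursor(3)): buffer="sszhd" (len 5), cursors c1@0 c2@1 c4@3 c3@4, authorship .....
After op 3 (move_right): buffer="sszhd" (len 5), cursors c1@1 c2@2 c4@4 c3@5, authorship .....
After op 4 (insert('r')): buffer="srsrzhrdr" (len 9), cursors c1@2 c2@4 c4@7 c3@9, authorship .1.2..4.3
Authorship (.=original, N=cursor N): . 1 . 2 . . 4 . 3
Index 1: author = 1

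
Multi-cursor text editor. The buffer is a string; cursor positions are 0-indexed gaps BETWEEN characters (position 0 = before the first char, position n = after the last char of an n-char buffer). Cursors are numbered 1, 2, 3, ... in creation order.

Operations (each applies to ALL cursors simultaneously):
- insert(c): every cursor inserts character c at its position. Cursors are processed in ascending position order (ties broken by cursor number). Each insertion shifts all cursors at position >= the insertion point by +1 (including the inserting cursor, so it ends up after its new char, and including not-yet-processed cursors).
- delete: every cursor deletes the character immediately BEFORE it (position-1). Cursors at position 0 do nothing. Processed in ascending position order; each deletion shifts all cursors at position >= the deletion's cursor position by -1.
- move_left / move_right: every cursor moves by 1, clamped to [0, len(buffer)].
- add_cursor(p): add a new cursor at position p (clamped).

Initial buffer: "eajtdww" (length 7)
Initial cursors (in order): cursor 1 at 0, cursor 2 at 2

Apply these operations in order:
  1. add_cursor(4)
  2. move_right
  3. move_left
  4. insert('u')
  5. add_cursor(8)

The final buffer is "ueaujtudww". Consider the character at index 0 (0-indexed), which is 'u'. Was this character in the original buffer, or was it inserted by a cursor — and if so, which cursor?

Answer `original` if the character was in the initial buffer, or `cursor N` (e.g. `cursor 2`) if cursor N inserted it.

After op 1 (add_cursor(4)): buffer="eajtdww" (len 7), cursors c1@0 c2@2 c3@4, authorship .......
After op 2 (move_right): buffer="eajtdww" (len 7), cursors c1@1 c2@3 c3@5, authorship .......
After op 3 (move_left): buffer="eajtdww" (len 7), cursors c1@0 c2@2 c3@4, authorship .......
After op 4 (insert('u')): buffer="ueaujtudww" (len 10), cursors c1@1 c2@4 c3@7, authorship 1..2..3...
After op 5 (add_cursor(8)): buffer="ueaujtudww" (len 10), cursors c1@1 c2@4 c3@7 c4@8, authorship 1..2..3...
Authorship (.=original, N=cursor N): 1 . . 2 . . 3 . . .
Index 0: author = 1

Answer: cursor 1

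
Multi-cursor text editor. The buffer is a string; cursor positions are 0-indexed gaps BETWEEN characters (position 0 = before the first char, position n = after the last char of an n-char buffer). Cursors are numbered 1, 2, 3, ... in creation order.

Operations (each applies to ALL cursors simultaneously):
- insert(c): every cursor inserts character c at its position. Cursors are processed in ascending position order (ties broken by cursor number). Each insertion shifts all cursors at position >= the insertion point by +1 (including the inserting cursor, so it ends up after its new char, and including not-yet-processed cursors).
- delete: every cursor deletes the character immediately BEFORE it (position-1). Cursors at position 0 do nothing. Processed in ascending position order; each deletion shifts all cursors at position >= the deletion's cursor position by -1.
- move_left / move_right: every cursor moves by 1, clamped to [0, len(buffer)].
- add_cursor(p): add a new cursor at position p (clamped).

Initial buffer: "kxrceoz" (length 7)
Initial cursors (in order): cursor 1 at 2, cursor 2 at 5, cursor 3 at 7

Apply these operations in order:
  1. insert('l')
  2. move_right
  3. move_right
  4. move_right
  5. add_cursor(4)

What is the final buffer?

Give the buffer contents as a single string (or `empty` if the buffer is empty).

After op 1 (insert('l')): buffer="kxlrcelozl" (len 10), cursors c1@3 c2@7 c3@10, authorship ..1...2..3
After op 2 (move_right): buffer="kxlrcelozl" (len 10), cursors c1@4 c2@8 c3@10, authorship ..1...2..3
After op 3 (move_right): buffer="kxlrcelozl" (len 10), cursors c1@5 c2@9 c3@10, authorship ..1...2..3
After op 4 (move_right): buffer="kxlrcelozl" (len 10), cursors c1@6 c2@10 c3@10, authorship ..1...2..3
After op 5 (add_cursor(4)): buffer="kxlrcelozl" (len 10), cursors c4@4 c1@6 c2@10 c3@10, authorship ..1...2..3

Answer: kxlrcelozl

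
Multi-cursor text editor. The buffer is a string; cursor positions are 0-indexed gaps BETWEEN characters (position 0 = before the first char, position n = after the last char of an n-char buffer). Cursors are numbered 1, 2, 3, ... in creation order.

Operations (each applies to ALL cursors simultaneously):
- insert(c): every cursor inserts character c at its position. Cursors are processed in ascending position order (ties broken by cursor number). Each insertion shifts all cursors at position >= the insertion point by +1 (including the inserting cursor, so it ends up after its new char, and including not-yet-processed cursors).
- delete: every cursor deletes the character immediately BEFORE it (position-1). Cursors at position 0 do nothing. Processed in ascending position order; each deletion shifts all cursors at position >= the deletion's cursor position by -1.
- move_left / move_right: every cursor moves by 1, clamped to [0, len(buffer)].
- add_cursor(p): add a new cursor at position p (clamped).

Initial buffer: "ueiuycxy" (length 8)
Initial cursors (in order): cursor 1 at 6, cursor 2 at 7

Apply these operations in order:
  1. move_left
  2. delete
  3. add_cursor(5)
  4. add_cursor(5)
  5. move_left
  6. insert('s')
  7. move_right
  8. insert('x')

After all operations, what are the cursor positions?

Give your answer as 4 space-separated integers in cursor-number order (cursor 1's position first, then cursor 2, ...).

After op 1 (move_left): buffer="ueiuycxy" (len 8), cursors c1@5 c2@6, authorship ........
After op 2 (delete): buffer="ueiuxy" (len 6), cursors c1@4 c2@4, authorship ......
After op 3 (add_cursor(5)): buffer="ueiuxy" (len 6), cursors c1@4 c2@4 c3@5, authorship ......
After op 4 (add_cursor(5)): buffer="ueiuxy" (len 6), cursors c1@4 c2@4 c3@5 c4@5, authorship ......
After op 5 (move_left): buffer="ueiuxy" (len 6), cursors c1@3 c2@3 c3@4 c4@4, authorship ......
After op 6 (insert('s')): buffer="ueissussxy" (len 10), cursors c1@5 c2@5 c3@8 c4@8, authorship ...12.34..
After op 7 (move_right): buffer="ueissussxy" (len 10), cursors c1@6 c2@6 c3@9 c4@9, authorship ...12.34..
After op 8 (insert('x')): buffer="ueissuxxssxxxy" (len 14), cursors c1@8 c2@8 c3@13 c4@13, authorship ...12.1234.34.

Answer: 8 8 13 13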